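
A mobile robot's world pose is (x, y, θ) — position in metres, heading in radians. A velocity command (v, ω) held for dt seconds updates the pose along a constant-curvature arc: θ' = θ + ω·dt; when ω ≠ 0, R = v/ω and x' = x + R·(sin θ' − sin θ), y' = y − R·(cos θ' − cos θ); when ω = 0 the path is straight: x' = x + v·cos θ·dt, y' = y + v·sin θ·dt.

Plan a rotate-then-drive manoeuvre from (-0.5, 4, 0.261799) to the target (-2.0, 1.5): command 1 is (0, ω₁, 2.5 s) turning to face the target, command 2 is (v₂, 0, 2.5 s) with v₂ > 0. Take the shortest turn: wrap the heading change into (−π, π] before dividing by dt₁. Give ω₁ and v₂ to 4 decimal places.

ω₁ = -0.9492, v₂ = 1.1662

heading to target = atan2(1.5−4, -2−-0.5) = -2.1112
Δθ = wrap(-2.1112 − 0.2618) = -2.3730; ω₁ = Δθ/dt₁ = -0.9492
distance = √((-2−-0.5)² + (1.5−4)²) = 2.9155; v₂ = distance/dt₂ = 1.1662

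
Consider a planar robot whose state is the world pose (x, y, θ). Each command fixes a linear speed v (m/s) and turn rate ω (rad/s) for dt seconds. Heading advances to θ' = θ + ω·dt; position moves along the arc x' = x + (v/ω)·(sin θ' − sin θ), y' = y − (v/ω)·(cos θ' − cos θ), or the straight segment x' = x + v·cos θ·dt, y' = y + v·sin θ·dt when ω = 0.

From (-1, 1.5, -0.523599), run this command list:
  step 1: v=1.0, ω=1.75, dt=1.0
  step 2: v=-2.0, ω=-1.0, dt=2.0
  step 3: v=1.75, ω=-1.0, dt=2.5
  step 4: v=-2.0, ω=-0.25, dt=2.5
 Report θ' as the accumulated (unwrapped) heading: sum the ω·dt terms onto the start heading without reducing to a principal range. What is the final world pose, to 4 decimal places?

(-0.4685, -4.0556, -3.8986)

step 1: θ'=1.2264 (R=0.5714) → pose (-0.1764, 1.8019, 1.2264)
step 2: θ'=-0.7736 (R=2.0000) → pose (-3.4564, 1.0464, -0.7736)
step 3: θ'=-3.2736 (R=-1.7500) → pose (-4.9095, -1.9403, -3.2736)
step 4: θ'=-3.8986 (R=8.0000) → pose (-0.4685, -4.0556, -3.8986)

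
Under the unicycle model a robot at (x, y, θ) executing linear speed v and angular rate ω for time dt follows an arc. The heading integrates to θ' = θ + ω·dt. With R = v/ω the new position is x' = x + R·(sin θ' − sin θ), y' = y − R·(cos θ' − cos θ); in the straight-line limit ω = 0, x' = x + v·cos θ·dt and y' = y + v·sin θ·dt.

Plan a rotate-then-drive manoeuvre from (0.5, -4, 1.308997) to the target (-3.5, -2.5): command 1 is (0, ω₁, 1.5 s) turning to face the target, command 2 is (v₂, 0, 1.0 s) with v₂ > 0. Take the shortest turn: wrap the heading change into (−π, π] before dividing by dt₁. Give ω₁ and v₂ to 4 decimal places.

ω₁ = 0.9825, v₂ = 4.2720

heading to target = atan2(-2.5−-4, -3.5−0.5) = 2.7828
Δθ = wrap(2.7828 − 1.3090) = 1.4738; ω₁ = Δθ/dt₁ = 0.9825
distance = √((-3.5−0.5)² + (-2.5−-4)²) = 4.2720; v₂ = distance/dt₂ = 4.2720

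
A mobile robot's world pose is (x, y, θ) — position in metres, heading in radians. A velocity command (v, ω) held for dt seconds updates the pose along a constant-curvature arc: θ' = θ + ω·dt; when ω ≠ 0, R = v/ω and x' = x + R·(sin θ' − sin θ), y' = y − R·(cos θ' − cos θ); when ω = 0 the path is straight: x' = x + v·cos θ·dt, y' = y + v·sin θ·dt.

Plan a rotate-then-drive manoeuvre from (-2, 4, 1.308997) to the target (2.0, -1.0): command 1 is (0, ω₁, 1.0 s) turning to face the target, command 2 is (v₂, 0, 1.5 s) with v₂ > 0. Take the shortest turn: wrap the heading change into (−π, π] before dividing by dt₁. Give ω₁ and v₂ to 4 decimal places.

heading to target = atan2(-1−4, 2−-2) = -0.8961
Δθ = wrap(-0.8961 − 1.3090) = -2.2051; ω₁ = Δθ/dt₁ = -2.2051
distance = √((2−-2)² + (-1−4)²) = 6.4031; v₂ = distance/dt₂ = 4.2687

ω₁ = -2.2051, v₂ = 4.2687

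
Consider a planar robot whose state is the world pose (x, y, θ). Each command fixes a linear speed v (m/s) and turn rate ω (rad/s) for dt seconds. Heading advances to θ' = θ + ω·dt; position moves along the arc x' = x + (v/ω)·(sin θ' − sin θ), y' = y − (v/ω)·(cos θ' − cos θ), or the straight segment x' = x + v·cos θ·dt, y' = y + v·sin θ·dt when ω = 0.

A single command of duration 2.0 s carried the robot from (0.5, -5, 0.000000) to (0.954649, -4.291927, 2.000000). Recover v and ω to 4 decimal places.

Δθ = 2.000000 − 0.000000 = 2.000000
ω = Δθ/dt = 2.000000/2.0 = 1.0000
R = −Δy/(cos θ' − cos θ) = 0.5000
v = R·ω = 0.5000·1.0000 = 0.5000

v = 0.5000, ω = 1.0000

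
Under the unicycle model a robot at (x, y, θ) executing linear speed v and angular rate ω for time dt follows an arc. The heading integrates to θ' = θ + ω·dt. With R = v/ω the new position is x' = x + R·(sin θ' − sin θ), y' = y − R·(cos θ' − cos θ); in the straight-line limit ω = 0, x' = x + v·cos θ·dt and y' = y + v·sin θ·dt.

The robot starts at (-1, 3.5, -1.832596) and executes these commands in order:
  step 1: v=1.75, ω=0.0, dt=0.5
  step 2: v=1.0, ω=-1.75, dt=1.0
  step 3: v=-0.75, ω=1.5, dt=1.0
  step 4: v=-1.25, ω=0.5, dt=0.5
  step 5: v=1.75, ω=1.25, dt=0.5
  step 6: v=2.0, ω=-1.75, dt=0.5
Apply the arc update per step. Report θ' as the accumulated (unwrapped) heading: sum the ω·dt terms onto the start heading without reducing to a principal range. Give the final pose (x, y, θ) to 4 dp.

(-1.1661, 1.2451, -2.0826)

step 1: θ'=-1.8326 (straight) → pose (-1.2265, 2.6548, -1.8326)
step 2: θ'=-3.5826 (R=-0.5714) → pose (-2.0223, 2.2860, -3.5826)
step 3: θ'=-2.0826 (R=-0.5000) → pose (-1.3730, 2.4932, -2.0826)
step 4: θ'=-1.8326 (R=-2.5000) → pose (-1.1378, 3.0706, -1.8326)
step 5: θ'=-1.2076 (R=1.4000) → pose (-1.0942, 2.2108, -1.2076)
step 6: θ'=-2.0826 (R=-1.1429) → pose (-1.1661, 1.2451, -2.0826)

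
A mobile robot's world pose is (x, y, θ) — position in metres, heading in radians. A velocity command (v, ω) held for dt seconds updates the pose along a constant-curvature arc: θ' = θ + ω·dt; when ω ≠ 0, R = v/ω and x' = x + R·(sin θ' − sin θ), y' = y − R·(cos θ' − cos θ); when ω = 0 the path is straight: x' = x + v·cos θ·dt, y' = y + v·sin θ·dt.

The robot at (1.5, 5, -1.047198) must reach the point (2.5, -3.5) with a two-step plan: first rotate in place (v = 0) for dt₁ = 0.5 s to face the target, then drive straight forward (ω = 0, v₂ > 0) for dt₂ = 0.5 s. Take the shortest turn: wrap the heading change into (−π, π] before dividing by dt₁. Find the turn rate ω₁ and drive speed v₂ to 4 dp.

ω₁ = -0.8130, v₂ = 17.1172

heading to target = atan2(-3.5−5, 2.5−1.5) = -1.4537
Δθ = wrap(-1.4537 − -1.0472) = -0.4065; ω₁ = Δθ/dt₁ = -0.8130
distance = √((2.5−1.5)² + (-3.5−5)²) = 8.5586; v₂ = distance/dt₂ = 17.1172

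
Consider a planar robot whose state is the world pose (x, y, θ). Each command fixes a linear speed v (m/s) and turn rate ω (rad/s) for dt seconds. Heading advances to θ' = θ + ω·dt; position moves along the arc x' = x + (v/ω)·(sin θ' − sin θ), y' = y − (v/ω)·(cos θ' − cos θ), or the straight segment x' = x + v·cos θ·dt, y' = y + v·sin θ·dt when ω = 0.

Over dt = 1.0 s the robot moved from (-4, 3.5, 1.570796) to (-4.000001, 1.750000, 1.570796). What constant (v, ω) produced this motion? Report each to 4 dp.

v = -1.7500, ω = 0.0000

Δθ = 1.570796 − 1.570796 = 0.000000
ω = Δθ/dt = 0.000000/1.0 = 0.0000
ω = 0 → v = (Δx·cos θ + Δy·sin θ)/dt = -1.7500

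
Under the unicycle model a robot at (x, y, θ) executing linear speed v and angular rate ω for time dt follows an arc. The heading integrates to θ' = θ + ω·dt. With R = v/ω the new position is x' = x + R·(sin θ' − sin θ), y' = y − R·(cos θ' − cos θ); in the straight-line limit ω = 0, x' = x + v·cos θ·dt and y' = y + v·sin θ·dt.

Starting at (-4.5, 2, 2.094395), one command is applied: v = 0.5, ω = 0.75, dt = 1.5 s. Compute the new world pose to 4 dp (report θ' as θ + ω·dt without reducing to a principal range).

(-5.1292, 2.3313, 3.2194)

θ' = 2.0944 + 0.75·1.5 = 3.2194
R = v/ω = 0.5/0.75 = 0.6667
x' = -4.5 + 0.6667·(sin 3.2194 − sin 2.0944) = -5.1292
y' = 2 − 0.6667·(cos 3.2194 − cos 2.0944) = 2.3313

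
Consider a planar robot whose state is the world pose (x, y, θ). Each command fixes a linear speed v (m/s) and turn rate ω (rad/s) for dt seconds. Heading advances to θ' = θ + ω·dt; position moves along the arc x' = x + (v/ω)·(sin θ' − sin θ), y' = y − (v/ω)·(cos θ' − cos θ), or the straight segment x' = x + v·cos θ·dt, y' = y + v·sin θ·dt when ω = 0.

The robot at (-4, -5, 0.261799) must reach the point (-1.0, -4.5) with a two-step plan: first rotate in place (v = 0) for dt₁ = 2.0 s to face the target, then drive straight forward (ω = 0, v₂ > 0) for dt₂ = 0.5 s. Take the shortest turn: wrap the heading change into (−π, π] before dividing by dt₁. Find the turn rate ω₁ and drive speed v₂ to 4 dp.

heading to target = atan2(-4.5−-5, -1−-4) = 0.1651
Δθ = wrap(0.1651 − 0.2618) = -0.0967; ω₁ = Δθ/dt₁ = -0.0483
distance = √((-1−-4)² + (-4.5−-5)²) = 3.0414; v₂ = distance/dt₂ = 6.0828

ω₁ = -0.0483, v₂ = 6.0828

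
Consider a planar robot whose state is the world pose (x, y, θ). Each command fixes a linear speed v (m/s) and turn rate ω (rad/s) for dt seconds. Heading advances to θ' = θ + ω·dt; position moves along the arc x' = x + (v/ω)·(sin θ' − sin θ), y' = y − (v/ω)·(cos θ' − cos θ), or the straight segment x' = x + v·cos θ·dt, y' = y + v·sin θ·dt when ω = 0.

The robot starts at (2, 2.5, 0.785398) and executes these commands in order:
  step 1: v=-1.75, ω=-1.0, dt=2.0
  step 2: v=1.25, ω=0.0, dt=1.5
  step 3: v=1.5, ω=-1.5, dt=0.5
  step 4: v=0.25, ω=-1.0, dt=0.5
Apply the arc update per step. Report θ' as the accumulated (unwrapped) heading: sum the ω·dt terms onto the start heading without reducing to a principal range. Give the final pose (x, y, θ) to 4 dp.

step 1: θ'=-1.2146 (R=1.7500) → pose (-0.8776, 3.1272, -1.2146)
step 2: θ'=-1.2146 (straight) → pose (-0.2238, 1.3699, -1.2146)
step 3: θ'=-1.9646 (R=-1.0000) → pose (-0.2375, 0.6375, -1.9646)
step 4: θ'=-2.4646 (R=-0.2500) → pose (-0.3118, 0.5385, -2.4646)

(-0.3118, 0.5385, -2.4646)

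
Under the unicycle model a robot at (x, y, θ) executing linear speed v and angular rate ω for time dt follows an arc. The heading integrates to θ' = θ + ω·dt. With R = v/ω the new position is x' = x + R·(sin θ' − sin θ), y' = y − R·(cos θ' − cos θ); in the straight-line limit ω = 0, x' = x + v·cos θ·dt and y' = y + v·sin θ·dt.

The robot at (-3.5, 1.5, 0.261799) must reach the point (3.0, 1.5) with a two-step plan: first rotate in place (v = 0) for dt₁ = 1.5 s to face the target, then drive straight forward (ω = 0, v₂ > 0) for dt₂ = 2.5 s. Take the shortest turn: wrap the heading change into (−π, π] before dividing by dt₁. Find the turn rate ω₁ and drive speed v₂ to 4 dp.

heading to target = atan2(1.5−1.5, 3−-3.5) = 0.0000
Δθ = wrap(0.0000 − 0.2618) = -0.2618; ω₁ = Δθ/dt₁ = -0.1745
distance = √((3−-3.5)² + (1.5−1.5)²) = 6.5000; v₂ = distance/dt₂ = 2.6000

ω₁ = -0.1745, v₂ = 2.6000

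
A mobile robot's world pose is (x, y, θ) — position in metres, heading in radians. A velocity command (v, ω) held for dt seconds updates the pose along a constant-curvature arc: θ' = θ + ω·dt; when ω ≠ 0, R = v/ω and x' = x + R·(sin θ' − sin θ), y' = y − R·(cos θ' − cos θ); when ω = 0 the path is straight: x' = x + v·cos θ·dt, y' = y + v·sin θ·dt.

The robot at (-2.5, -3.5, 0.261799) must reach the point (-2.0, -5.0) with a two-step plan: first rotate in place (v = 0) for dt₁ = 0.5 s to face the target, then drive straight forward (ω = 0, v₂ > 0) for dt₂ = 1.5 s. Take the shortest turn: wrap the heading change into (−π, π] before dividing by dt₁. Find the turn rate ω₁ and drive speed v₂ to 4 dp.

ω₁ = -3.0217, v₂ = 1.0541

heading to target = atan2(-5−-3.5, -2−-2.5) = -1.2490
Δθ = wrap(-1.2490 − 0.2618) = -1.5108; ω₁ = Δθ/dt₁ = -3.0217
distance = √((-2−-2.5)² + (-5−-3.5)²) = 1.5811; v₂ = distance/dt₂ = 1.0541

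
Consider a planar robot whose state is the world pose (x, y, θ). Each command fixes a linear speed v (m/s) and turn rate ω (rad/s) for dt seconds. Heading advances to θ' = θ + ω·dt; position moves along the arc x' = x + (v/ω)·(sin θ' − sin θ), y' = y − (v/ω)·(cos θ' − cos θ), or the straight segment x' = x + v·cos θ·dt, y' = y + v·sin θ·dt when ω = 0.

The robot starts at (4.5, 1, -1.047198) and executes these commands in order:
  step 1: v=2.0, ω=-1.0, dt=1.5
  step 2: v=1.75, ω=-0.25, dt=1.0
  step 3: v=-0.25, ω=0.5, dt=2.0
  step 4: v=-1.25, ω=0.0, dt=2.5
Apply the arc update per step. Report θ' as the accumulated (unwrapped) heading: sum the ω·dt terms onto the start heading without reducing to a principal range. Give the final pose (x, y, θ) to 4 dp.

step 1: θ'=-2.5472 (R=-2.0000) → pose (3.8880, -1.6570, -2.5472)
step 2: θ'=-2.7972 (R=-7.0000) → pose (2.3313, -2.4465, -2.7972)
step 3: θ'=-1.7972 (R=-0.5000) → pose (2.6497, -2.0881, -1.7972)
step 4: θ'=-1.7972 (straight) → pose (3.3512, 0.9571, -1.7972)

(3.3512, 0.9571, -1.7972)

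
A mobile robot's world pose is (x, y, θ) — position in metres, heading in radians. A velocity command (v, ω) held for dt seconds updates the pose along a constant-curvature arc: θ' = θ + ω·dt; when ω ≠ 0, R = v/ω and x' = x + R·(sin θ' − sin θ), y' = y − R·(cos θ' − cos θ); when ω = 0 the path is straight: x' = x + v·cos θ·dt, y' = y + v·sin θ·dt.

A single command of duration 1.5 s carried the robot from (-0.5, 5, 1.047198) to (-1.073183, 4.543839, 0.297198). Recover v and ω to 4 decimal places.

Δθ = 0.297198 − 1.047198 = -0.750000
ω = Δθ/dt = -0.750000/1.5 = -0.5000
R = Δx/(sin θ' − sin θ) = 1.0000
v = R·ω = 1.0000·-0.5000 = -0.5000

v = -0.5000, ω = -0.5000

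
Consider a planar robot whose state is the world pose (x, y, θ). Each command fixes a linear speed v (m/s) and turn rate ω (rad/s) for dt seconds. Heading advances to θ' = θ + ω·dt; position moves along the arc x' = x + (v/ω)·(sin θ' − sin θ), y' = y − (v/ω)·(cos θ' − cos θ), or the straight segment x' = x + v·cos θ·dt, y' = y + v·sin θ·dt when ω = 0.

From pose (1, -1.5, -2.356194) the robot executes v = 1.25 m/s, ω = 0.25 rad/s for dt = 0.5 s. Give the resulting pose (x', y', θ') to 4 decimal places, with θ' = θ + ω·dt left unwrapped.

θ' = -2.3562 + 0.25·0.5 = -2.2312
R = v/ω = 1.25/0.25 = 5.0000
x' = 1 + 5.0000·(sin -2.2312 − sin -2.3562) = 0.5868
y' = -1.5 − 5.0000·(cos -2.2312 − cos -2.3562) = -1.9684

(0.5868, -1.9684, -2.2312)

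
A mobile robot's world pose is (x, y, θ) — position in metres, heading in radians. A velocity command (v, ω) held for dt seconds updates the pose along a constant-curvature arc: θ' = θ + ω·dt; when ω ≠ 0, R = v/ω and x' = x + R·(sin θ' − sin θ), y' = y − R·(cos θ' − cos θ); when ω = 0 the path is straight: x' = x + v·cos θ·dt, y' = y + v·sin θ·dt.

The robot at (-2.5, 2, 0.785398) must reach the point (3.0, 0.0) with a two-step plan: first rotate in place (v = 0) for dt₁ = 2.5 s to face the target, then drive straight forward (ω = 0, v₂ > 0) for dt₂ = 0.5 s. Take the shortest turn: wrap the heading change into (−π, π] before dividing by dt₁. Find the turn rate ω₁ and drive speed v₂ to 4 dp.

heading to target = atan2(0−2, 3−-2.5) = -0.3488
Δθ = wrap(-0.3488 − 0.7854) = -1.1342; ω₁ = Δθ/dt₁ = -0.4537
distance = √((3−-2.5)² + (0−2)²) = 5.8523; v₂ = distance/dt₂ = 11.7047

ω₁ = -0.4537, v₂ = 11.7047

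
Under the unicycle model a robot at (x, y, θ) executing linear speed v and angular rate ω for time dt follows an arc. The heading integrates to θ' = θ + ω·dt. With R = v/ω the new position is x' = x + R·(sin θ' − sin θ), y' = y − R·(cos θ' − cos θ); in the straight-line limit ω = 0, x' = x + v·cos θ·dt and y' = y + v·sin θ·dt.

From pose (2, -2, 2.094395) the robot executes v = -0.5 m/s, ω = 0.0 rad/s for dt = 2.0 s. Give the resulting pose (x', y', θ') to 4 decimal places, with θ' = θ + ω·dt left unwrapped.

θ' = 2.0944 + 0.0·2.0 = 2.0944
ω = 0 → straight: x' = 2 + -0.5·cos(2.0944)·2.0 = 2.5000
y' = -2 + -0.5·sin(2.0944)·2.0 = -2.8660

(2.5000, -2.8660, 2.0944)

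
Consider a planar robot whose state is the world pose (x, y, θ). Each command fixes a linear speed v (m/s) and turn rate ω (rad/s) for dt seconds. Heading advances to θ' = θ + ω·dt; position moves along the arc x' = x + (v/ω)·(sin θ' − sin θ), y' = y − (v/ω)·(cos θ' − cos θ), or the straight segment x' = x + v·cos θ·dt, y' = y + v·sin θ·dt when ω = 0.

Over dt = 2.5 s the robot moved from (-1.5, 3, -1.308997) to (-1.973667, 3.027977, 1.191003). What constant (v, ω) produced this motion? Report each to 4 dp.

v = -0.2500, ω = 1.0000

Δθ = 1.191003 − -1.308997 = 2.500000
ω = Δθ/dt = 2.500000/2.5 = 1.0000
R = Δx/(sin θ' − sin θ) = -0.2500
v = R·ω = -0.2500·1.0000 = -0.2500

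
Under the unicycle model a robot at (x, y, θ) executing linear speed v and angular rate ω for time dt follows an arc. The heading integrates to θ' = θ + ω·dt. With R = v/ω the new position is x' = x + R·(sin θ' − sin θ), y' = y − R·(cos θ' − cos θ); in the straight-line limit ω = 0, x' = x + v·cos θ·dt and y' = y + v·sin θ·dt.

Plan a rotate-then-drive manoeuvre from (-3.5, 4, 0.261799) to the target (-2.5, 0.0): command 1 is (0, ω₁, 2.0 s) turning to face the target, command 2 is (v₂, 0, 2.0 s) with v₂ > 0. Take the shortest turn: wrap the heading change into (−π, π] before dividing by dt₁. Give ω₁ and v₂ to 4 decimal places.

ω₁ = -0.7938, v₂ = 2.0616

heading to target = atan2(0−4, -2.5−-3.5) = -1.3258
Δθ = wrap(-1.3258 − 0.2618) = -1.5876; ω₁ = Δθ/dt₁ = -0.7938
distance = √((-2.5−-3.5)² + (0−4)²) = 4.1231; v₂ = distance/dt₂ = 2.0616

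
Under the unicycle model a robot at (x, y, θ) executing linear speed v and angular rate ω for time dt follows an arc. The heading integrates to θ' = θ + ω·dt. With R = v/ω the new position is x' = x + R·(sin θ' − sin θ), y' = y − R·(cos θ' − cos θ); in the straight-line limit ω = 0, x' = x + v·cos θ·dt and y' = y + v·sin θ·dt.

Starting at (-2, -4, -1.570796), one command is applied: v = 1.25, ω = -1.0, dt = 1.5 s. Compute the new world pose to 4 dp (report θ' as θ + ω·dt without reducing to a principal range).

(-3.1616, -5.2469, -3.0708)

θ' = -1.5708 + -1.0·1.5 = -3.0708
R = v/ω = 1.25/-1.0 = -1.2500
x' = -2 + -1.2500·(sin -3.0708 − sin -1.5708) = -3.1616
y' = -4 − -1.2500·(cos -3.0708 − cos -1.5708) = -5.2469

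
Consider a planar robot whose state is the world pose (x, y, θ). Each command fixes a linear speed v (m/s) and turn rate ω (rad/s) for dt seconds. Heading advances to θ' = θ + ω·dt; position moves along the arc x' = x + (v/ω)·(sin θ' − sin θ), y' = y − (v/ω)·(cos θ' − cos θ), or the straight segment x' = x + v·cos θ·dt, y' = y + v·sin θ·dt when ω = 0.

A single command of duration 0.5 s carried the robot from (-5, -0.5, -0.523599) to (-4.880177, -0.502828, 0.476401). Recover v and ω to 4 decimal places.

v = 0.2500, ω = 2.0000

Δθ = 0.476401 − -0.523599 = 1.000000
ω = Δθ/dt = 1.000000/0.5 = 2.0000
R = Δx/(sin θ' − sin θ) = 0.1250
v = R·ω = 0.1250·2.0000 = 0.2500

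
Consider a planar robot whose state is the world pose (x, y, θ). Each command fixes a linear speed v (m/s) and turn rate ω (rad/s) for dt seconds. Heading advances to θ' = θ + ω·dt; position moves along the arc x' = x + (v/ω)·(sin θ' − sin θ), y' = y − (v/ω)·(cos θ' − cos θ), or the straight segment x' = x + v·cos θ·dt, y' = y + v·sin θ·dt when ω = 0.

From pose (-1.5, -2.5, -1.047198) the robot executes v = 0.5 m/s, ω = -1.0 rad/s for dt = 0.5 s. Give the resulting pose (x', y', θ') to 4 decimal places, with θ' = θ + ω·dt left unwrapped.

θ' = -1.0472 + -1.0·0.5 = -1.5472
R = v/ω = 0.5/-1.0 = -0.5000
x' = -1.5 + -0.5000·(sin -1.5472 − sin -1.0472) = -1.4332
y' = -2.5 − -0.5000·(cos -1.5472 − cos -1.0472) = -2.7382

(-1.4332, -2.7382, -1.5472)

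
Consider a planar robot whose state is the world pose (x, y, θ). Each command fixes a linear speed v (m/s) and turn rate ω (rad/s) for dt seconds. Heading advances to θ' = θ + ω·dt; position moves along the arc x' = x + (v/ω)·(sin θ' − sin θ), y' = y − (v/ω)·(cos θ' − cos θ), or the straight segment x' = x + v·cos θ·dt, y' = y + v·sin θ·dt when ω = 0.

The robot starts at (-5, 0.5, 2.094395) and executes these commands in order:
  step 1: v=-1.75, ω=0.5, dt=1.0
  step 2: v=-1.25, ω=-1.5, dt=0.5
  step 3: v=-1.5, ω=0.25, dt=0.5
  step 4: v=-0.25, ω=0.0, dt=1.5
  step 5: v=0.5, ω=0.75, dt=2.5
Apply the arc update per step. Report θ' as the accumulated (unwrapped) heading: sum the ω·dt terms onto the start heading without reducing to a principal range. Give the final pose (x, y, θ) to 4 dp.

(-4.0738, -2.0287, 3.8444)

step 1: θ'=2.5944 (R=-3.5000) → pose (-3.7899, -0.7390, 2.5944)
step 2: θ'=1.8444 (R=0.8333) → pose (-3.4212, -1.2254, 1.8444)
step 3: θ'=1.9694 (R=-6.0000) → pose (-3.1740, -1.9330, 1.9694)
step 4: θ'=1.9694 (straight) → pose (-3.0284, -2.2786, 1.9694)
step 5: θ'=3.8444 (R=0.6667) → pose (-4.0738, -2.0287, 3.8444)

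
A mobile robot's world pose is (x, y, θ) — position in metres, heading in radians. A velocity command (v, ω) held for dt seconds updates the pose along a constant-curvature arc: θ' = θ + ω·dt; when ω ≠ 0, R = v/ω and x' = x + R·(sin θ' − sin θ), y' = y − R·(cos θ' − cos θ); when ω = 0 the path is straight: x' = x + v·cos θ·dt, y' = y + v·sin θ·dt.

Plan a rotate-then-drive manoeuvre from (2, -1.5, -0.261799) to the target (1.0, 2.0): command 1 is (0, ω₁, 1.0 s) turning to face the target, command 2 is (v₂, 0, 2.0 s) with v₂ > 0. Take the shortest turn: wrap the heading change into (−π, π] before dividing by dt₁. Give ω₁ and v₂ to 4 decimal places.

heading to target = atan2(2−-1.5, 1−2) = 1.8491
Δθ = wrap(1.8491 − -0.2618) = 2.1109; ω₁ = Δθ/dt₁ = 2.1109
distance = √((1−2)² + (2−-1.5)²) = 3.6401; v₂ = distance/dt₂ = 1.8200

ω₁ = 2.1109, v₂ = 1.8200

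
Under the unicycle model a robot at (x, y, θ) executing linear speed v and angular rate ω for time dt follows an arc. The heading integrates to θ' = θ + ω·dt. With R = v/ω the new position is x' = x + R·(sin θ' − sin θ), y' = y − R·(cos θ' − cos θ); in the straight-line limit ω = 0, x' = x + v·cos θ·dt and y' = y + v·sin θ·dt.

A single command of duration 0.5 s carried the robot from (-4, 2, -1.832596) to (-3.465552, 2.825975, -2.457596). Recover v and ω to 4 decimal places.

v = -2.0000, ω = -1.2500

Δθ = -2.457596 − -1.832596 = -0.625000
ω = Δθ/dt = -0.625000/0.5 = -1.2500
R = −Δy/(cos θ' − cos θ) = 1.6000
v = R·ω = 1.6000·-1.2500 = -2.0000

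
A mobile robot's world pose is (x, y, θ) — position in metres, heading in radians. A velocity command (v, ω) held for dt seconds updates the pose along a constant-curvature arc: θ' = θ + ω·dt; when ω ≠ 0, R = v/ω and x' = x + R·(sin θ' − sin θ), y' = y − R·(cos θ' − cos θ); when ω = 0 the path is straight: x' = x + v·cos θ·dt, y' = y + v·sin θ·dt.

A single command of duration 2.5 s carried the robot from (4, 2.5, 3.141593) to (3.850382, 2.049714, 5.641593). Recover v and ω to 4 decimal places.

v = 0.2500, ω = 1.0000

Δθ = 5.641593 − 3.141593 = 2.500000
ω = Δθ/dt = 2.500000/2.5 = 1.0000
R = −Δy/(cos θ' − cos θ) = 0.2500
v = R·ω = 0.2500·1.0000 = 0.2500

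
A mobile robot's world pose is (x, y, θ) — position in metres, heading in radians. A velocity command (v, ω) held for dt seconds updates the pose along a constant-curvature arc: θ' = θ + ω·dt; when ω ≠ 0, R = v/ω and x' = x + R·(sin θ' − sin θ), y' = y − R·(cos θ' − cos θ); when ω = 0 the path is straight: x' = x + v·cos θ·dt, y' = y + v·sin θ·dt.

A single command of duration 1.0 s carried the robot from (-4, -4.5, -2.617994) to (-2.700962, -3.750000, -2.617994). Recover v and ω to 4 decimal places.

v = -1.5000, ω = 0.0000

Δθ = -2.617994 − -2.617994 = 0.000000
ω = Δθ/dt = 0.000000/1.0 = 0.0000
ω = 0 → v = (Δx·cos θ + Δy·sin θ)/dt = -1.5000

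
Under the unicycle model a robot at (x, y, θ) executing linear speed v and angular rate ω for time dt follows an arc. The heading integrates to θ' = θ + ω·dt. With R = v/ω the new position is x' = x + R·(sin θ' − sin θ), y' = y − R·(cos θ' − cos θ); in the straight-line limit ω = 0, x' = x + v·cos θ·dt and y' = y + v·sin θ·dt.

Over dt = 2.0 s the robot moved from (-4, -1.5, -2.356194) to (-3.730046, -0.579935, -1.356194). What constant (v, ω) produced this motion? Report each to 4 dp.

v = -0.5000, ω = 0.5000

Δθ = -1.356194 − -2.356194 = 1.000000
ω = Δθ/dt = 1.000000/2.0 = 0.5000
R = −Δy/(cos θ' − cos θ) = -1.0000
v = R·ω = -1.0000·0.5000 = -0.5000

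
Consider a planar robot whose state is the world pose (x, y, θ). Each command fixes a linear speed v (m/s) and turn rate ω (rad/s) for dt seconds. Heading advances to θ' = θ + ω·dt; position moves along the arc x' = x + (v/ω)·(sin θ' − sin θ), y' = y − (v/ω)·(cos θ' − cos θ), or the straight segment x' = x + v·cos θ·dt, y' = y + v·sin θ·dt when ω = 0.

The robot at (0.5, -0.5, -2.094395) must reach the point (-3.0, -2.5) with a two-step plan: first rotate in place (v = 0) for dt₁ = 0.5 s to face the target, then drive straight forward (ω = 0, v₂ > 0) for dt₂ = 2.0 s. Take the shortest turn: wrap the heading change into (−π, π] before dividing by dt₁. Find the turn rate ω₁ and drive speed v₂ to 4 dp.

ω₁ = -1.0561, v₂ = 2.0156

heading to target = atan2(-2.5−-0.5, -3−0.5) = -2.6224
Δθ = wrap(-2.6224 − -2.0944) = -0.5281; ω₁ = Δθ/dt₁ = -1.0561
distance = √((-3−0.5)² + (-2.5−-0.5)²) = 4.0311; v₂ = distance/dt₂ = 2.0156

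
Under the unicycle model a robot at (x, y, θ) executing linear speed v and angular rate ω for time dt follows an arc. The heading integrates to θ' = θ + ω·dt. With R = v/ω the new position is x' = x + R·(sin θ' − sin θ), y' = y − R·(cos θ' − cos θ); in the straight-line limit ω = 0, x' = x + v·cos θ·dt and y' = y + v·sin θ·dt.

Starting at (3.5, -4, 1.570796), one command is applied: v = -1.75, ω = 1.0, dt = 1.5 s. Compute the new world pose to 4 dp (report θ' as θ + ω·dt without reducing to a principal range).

θ' = 1.5708 + 1.0·1.5 = 3.0708
R = v/ω = -1.75/1.0 = -1.7500
x' = 3.5 + -1.7500·(sin 3.0708 − sin 1.5708) = 5.1262
y' = -4 − -1.7500·(cos 3.0708 − cos 1.5708) = -5.7456

(5.1262, -5.7456, 3.0708)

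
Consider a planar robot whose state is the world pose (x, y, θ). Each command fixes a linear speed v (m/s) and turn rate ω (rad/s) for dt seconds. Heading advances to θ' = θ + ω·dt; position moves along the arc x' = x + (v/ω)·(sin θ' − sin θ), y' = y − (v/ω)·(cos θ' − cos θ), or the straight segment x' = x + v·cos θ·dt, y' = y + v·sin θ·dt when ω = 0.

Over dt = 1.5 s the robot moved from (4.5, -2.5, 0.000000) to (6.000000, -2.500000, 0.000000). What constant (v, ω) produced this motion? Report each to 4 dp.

Δθ = 0.000000 − 0.000000 = 0.000000
ω = Δθ/dt = 0.000000/1.5 = 0.0000
ω = 0 → v = (Δx·cos θ + Δy·sin θ)/dt = 1.0000

v = 1.0000, ω = 0.0000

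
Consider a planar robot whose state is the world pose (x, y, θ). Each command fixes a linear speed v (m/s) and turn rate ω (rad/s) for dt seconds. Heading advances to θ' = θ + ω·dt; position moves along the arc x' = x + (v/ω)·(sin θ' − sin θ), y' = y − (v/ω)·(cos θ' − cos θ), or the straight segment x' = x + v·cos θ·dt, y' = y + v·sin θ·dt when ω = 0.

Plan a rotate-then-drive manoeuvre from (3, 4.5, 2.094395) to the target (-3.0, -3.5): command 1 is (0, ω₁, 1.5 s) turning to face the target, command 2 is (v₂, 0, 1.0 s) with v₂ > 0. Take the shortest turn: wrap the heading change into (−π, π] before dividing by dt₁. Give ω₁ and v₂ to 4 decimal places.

heading to target = atan2(-3.5−4.5, -3−3) = -2.2143
Δθ = wrap(-2.2143 − 2.0944) = 1.9745; ω₁ = Δθ/dt₁ = 1.3163
distance = √((-3−3)² + (-3.5−4.5)²) = 10.0000; v₂ = distance/dt₂ = 10.0000

ω₁ = 1.3163, v₂ = 10.0000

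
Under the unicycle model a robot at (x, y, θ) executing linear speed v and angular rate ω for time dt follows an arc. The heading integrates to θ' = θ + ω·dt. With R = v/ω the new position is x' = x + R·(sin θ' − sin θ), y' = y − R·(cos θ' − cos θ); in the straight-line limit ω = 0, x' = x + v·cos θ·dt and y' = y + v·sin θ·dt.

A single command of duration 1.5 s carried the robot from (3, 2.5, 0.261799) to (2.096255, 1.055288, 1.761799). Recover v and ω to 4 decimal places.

v = -1.2500, ω = 1.0000

Δθ = 1.761799 − 0.261799 = 1.500000
ω = Δθ/dt = 1.500000/1.5 = 1.0000
R = −Δy/(cos θ' − cos θ) = -1.2500
v = R·ω = -1.2500·1.0000 = -1.2500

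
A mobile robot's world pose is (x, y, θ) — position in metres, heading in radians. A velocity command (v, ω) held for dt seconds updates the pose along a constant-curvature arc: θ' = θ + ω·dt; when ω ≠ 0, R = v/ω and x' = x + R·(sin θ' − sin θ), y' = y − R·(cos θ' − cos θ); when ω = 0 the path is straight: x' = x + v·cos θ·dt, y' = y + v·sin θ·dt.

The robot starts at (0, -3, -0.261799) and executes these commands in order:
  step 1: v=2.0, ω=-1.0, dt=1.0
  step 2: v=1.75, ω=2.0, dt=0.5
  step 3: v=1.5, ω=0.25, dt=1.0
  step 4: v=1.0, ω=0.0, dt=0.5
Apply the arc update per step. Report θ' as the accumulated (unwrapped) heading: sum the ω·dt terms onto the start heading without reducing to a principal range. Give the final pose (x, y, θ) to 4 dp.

step 1: θ'=-1.2618 (R=-2.0000) → pose (1.3876, -4.3236, -1.2618)
step 2: θ'=-0.2618 (R=0.8750) → pose (1.9947, -4.9027, -0.2618)
step 3: θ'=-0.0118 (R=6.0000) → pose (3.4769, -5.1068, -0.0118)
step 4: θ'=-0.0118 (straight) → pose (3.9768, -5.1127, -0.0118)

(3.9768, -5.1127, -0.0118)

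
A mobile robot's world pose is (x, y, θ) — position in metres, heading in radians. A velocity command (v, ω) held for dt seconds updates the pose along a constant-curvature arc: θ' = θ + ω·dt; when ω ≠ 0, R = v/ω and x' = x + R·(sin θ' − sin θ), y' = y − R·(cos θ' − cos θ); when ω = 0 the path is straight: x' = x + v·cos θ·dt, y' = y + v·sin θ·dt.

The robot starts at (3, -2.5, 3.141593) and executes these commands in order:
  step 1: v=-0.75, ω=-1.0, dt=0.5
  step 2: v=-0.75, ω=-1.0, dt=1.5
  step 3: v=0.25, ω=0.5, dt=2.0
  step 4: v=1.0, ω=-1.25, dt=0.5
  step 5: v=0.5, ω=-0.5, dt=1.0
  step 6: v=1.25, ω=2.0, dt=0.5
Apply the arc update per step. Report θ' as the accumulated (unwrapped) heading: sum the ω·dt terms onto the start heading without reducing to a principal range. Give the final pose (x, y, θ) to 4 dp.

(3.7031, -1.5378, 2.0166)

step 1: θ'=2.6416 (R=0.7500) → pose (3.3596, -2.5918, 2.6416)
step 2: θ'=1.1416 (R=0.7500) → pose (3.6820, -3.5621, 1.1416)
step 3: θ'=2.1416 (R=0.5000) → pose (3.6481, -3.0839, 2.1416)
step 4: θ'=1.5166 (R=-0.8000) → pose (3.5224, -2.6083, 1.5166)
step 5: θ'=1.0166 (R=-1.0000) → pose (3.6706, -2.1362, 1.0166)
step 6: θ'=2.0166 (R=0.6250) → pose (3.7031, -1.5378, 2.0166)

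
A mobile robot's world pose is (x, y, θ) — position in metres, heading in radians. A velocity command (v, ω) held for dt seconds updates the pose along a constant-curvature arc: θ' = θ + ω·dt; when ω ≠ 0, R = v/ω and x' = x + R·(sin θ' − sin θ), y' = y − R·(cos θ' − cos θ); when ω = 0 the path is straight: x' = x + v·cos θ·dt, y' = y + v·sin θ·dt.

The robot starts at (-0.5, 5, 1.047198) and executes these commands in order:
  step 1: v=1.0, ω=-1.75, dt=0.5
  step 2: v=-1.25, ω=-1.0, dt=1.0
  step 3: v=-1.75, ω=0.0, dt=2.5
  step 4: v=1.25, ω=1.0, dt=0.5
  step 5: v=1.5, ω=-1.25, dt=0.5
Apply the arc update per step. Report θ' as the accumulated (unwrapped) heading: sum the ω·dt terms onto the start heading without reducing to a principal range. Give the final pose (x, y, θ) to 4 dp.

(-3.0877, 8.1065, -0.9528)

step 1: θ'=0.1722 (R=-0.5714) → pose (-0.1030, 5.2773, 0.1722)
step 2: θ'=-0.8278 (R=1.2500) → pose (-1.2378, 5.6632, -0.8278)
step 3: θ'=-0.8278 (straight) → pose (-4.1975, 8.8851, -0.8278)
step 4: θ'=-0.3278 (R=1.2500) → pose (-3.6794, 8.5473, -0.3278)
step 5: θ'=-0.9528 (R=-1.2000) → pose (-3.0877, 8.1065, -0.9528)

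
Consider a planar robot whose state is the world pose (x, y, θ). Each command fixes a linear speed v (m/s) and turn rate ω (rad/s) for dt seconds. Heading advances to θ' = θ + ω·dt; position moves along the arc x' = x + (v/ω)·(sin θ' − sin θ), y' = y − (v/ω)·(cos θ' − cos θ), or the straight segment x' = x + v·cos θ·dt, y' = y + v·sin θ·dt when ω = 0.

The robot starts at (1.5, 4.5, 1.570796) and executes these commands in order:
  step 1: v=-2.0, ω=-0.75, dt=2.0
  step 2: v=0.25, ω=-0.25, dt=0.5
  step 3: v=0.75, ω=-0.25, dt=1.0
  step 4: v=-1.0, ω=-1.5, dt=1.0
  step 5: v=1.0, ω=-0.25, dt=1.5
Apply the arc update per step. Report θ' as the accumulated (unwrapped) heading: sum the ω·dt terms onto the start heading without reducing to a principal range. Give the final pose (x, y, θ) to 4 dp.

(-1.1753, 1.1369, -2.1792)

step 1: θ'=0.0708 (R=2.6667) → pose (-0.9780, 1.8400, 0.0708)
step 2: θ'=-0.0542 (R=-1.0000) → pose (-0.8531, 1.8411, -0.0542)
step 3: θ'=-0.3042 (R=-3.0000) → pose (-0.1171, 1.7077, -0.3042)
step 4: θ'=-1.8042 (R=0.6667) → pose (-0.5660, 2.4980, -1.8042)
step 5: θ'=-2.1792 (R=-4.0000) → pose (-1.1753, 1.1369, -2.1792)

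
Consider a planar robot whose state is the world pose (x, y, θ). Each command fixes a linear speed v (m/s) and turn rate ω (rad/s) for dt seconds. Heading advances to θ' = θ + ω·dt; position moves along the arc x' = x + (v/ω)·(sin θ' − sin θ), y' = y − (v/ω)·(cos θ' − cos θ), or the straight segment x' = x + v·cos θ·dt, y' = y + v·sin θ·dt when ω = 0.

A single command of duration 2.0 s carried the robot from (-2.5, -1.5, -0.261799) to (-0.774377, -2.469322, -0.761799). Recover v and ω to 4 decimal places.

v = 1.0000, ω = -0.2500

Δθ = -0.761799 − -0.261799 = -0.500000
ω = Δθ/dt = -0.500000/2.0 = -0.2500
R = Δx/(sin θ' − sin θ) = -4.0000
v = R·ω = -4.0000·-0.2500 = 1.0000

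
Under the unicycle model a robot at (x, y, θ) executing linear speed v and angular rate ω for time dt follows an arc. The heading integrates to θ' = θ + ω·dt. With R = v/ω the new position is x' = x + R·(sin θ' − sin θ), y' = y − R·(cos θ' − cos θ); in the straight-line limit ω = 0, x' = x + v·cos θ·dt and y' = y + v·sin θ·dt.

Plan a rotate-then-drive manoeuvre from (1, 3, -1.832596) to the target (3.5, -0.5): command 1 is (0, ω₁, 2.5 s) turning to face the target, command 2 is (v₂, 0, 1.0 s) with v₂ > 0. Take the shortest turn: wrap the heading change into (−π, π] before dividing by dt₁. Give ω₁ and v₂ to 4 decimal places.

ω₁ = 0.3528, v₂ = 4.3012

heading to target = atan2(-0.5−3, 3.5−1) = -0.9505
Δθ = wrap(-0.9505 − -1.8326) = 0.8820; ω₁ = Δθ/dt₁ = 0.3528
distance = √((3.5−1)² + (-0.5−3)²) = 4.3012; v₂ = distance/dt₂ = 4.3012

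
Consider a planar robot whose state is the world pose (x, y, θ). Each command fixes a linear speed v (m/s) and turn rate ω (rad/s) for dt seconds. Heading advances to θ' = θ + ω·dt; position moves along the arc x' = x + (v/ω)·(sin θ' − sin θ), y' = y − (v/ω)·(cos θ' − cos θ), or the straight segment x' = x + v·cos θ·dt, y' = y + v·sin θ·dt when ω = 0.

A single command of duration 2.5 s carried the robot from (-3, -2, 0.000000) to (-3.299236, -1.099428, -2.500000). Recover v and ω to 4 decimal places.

Δθ = -2.500000 − 0.000000 = -2.500000
ω = Δθ/dt = -2.500000/2.5 = -1.0000
R = −Δy/(cos θ' − cos θ) = 0.5000
v = R·ω = 0.5000·-1.0000 = -0.5000

v = -0.5000, ω = -1.0000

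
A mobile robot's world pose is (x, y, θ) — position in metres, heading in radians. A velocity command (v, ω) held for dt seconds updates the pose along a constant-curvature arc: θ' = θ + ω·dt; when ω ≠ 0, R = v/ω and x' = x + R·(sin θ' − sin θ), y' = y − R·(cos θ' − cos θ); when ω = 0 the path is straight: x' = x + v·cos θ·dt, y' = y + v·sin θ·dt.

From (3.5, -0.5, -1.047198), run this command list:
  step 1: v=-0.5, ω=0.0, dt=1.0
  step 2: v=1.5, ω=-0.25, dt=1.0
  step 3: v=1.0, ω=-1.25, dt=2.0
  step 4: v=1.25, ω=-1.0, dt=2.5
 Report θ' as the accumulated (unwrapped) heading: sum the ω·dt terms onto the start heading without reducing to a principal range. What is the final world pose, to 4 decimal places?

(3.3523, -0.0554, -6.2972)

step 1: θ'=-1.0472 (straight) → pose (3.2500, -0.0670, -1.0472)
step 2: θ'=-1.2972 (R=-6.0000) → pose (3.8307, -1.4458, -1.2972)
step 3: θ'=-3.7972 (R=-0.8000) → pose (2.5727, -2.2961, -3.7972)
step 4: θ'=-6.2972 (R=-1.2500) → pose (3.3523, -0.0554, -6.2972)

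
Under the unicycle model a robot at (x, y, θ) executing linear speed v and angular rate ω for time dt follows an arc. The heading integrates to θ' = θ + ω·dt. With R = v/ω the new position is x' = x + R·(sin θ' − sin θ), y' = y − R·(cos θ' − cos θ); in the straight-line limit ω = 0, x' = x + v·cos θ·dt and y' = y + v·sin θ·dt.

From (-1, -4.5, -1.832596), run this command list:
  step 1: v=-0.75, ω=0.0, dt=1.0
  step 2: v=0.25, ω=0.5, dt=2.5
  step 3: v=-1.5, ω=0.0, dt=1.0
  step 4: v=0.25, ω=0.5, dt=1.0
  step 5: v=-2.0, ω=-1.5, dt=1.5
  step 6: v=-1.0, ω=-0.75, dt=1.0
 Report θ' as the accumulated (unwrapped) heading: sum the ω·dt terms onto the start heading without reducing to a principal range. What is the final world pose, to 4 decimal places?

(-1.5853, -0.9182, -3.0826)

step 1: θ'=-1.8326 (straight) → pose (-0.8059, -3.7756, -1.8326)
step 2: θ'=-0.5826 (R=0.5000) → pose (-0.5980, -4.3225, -0.5826)
step 3: θ'=-0.5826 (straight) → pose (-1.8506, -3.4972, -0.5826)
step 4: θ'=-0.0826 (R=0.5000) → pose (-1.6167, -3.5780, -0.0826)
step 5: θ'=-2.3326 (R=1.3333) → pose (-2.4715, -1.3289, -2.3326)
step 6: θ'=-3.0826 (R=1.3333) → pose (-1.5853, -0.9182, -3.0826)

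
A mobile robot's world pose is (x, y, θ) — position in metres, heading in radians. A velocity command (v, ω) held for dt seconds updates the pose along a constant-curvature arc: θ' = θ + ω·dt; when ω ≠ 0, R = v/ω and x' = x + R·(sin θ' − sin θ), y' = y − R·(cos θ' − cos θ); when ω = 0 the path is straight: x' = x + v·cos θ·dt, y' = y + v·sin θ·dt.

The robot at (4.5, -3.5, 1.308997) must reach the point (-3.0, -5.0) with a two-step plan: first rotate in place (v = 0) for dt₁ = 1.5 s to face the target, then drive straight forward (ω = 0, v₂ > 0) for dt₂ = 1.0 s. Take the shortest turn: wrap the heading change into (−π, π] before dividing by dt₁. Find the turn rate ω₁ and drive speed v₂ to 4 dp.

heading to target = atan2(-5−-3.5, -3−4.5) = -2.9442
Δθ = wrap(-2.9442 − 1.3090) = 2.0300; ω₁ = Δθ/dt₁ = 1.3533
distance = √((-3−4.5)² + (-5−-3.5)²) = 7.6485; v₂ = distance/dt₂ = 7.6485

ω₁ = 1.3533, v₂ = 7.6485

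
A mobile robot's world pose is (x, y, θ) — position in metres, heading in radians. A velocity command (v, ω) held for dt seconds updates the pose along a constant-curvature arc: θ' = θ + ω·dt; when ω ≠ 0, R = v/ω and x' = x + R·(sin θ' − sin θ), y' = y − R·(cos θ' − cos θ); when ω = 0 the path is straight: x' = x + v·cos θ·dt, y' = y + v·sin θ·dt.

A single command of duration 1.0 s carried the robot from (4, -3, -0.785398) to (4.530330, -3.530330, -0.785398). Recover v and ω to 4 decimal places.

v = 0.7500, ω = 0.0000

Δθ = -0.785398 − -0.785398 = 0.000000
ω = Δθ/dt = 0.000000/1.0 = 0.0000
ω = 0 → v = (Δx·cos θ + Δy·sin θ)/dt = 0.7500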